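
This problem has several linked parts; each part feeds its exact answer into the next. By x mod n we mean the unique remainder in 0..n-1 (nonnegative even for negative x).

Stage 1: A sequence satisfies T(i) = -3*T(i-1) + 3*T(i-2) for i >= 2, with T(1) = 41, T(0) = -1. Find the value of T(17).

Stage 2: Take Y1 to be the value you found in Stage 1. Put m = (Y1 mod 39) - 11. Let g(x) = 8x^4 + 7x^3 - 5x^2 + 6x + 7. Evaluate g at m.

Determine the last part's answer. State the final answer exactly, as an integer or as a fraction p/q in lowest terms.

21413

Stage 1: T(2) = -3*(41) + 3*(-1) = -126; iterating: T(2)=-126, T(3)=501, T(4)=-1881, T(5)=7146, T(6)=-27081, T(7)=102681, T(8)=-389286, T(9)=1475901, T(10)=-5595561, T(11)=21214386, T(12)=-80429841, T(13)=304932681, T(14)=-1156087566, T(15)=4383060741, T(16)=-16617444921, T(17)=63001516986; answer 63001516986
Stage 2: Y1 = 63001516986; m = 7; 8*(7)^4 + 7*(7)^3 - 5*(7)^2 + 6*(7)^1 + 7 = (19208) + (2401) + (-245) + (42) + (7) = 21413; answer 21413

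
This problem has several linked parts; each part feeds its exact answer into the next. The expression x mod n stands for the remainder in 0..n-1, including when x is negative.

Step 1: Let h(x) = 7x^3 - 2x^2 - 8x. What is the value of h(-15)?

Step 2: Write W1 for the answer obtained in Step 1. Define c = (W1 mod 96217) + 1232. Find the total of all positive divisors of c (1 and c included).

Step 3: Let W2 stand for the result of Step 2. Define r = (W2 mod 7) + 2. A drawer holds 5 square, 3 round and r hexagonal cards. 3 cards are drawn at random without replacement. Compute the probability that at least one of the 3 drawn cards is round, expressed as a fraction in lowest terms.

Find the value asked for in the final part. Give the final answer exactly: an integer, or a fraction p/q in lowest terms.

199/364

Step 1: 7*(-15)^3 - 2*(-15)^2 - 8*(-15)^1 = (-23625) + (-450) + (120) = -23955; answer -23955
Step 2: W1 = -23955; c = 73494; 73494 = 2 * 3^3 * 1361; sigma = (1 + 2) * (1 + 3 + 9 + 27) * (1 + 1361) = 3 * 40 * 1362 = 163440; answer 163440
Step 3: W2 = 163440; r = 6; total draws C(14,3) = 364; complement C(11,3) = 165; favorable 364 - 165 = 199; P = 199/364; answer 199/364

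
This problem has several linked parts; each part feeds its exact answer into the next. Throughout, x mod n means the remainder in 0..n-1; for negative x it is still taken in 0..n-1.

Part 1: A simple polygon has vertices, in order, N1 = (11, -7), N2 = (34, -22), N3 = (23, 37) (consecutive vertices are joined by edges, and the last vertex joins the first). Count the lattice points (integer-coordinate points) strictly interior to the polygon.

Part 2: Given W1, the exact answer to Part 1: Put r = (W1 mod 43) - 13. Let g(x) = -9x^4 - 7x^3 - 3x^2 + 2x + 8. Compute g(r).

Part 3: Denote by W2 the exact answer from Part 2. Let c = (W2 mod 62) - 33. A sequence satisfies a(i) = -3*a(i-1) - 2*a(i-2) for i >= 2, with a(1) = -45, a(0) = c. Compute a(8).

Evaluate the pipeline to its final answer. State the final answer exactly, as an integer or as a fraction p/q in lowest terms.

Part 1: cross terms: (11*-22 - 34*-7)=-4, (34*37 - 23*-22)=1764, (23*-7 - 11*37)=-568; twice the area = |1192| = 1192; area = 596; boundary points = 1 + 1 + 4 = 6; strictly interior points = area - boundary/2 + 1 = 594; answer 594
Part 2: W1 = 594; r = 22; -9*(22)^4 - 7*(22)^3 - 3*(22)^2 + 2*(22)^1 + 8 = (-2108304) + (-74536) + (-1452) + (44) + (8) = -2184240; answer -2184240
Part 3: W2 = -2184240; c = -13; a(2) = -3*(-45) - 2*(-13) = 161; iterating: a(2)=161, a(3)=-393, a(4)=857, a(5)=-1785, a(6)=3641, a(7)=-7353, a(8)=14777; answer 14777

14777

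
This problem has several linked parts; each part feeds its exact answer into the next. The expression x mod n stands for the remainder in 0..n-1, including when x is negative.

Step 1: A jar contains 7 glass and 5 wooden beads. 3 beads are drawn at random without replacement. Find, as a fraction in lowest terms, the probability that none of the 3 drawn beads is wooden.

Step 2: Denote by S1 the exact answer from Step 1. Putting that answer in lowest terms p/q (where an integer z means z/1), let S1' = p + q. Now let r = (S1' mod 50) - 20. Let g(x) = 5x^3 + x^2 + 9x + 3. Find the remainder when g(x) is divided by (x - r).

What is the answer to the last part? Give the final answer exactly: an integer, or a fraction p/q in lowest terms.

-34102

Step 1: total draws C(12,3) = 220; favorable C(7,3) = 35; P = 7/44; answer 7/44
Step 2: S1 = 7/44; threaded value p + q = 51; r = -19; remainder = value at the root: 5*(-19)^3 + 1*(-19)^2 + 9*(-19)^1 + 3 = (-34295) + (361) + (-171) + (3) = -34102; answer -34102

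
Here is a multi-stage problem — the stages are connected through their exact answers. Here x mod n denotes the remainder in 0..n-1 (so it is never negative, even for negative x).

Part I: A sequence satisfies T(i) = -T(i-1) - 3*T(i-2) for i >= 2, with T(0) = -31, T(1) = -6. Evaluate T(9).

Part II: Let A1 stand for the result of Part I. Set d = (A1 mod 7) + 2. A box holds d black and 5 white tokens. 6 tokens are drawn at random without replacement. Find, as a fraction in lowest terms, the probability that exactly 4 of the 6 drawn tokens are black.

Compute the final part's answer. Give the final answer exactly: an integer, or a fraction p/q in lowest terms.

Part I: T(2) = -1*(-6) - 3*(-31) = 99; iterating: T(2)=99, T(3)=-81, T(4)=-216, T(5)=459, T(6)=189, T(7)=-1566, T(8)=999, T(9)=3699; answer 3699
Part II: A1 = 3699; d = 5; total draws C(10,6) = 210; favorable C(5,4)*C(5,2) = 50; P = 5/21; answer 5/21

5/21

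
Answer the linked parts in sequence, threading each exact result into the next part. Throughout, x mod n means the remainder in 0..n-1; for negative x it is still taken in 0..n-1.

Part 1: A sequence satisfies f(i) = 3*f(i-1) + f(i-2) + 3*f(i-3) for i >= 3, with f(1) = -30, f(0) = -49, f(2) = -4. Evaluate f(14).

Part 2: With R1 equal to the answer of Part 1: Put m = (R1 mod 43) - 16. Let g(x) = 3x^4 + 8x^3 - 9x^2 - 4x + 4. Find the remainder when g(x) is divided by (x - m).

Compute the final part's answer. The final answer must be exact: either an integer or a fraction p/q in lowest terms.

Part 1: f(3) = 3*(-4) + 1*(-30) + 3*(-49) = -189; iterating: f(3)=-189, f(4)=-661, f(5)=-2184, f(6)=-7780, f(7)=-27507, f(8)=-96853, f(9)=-341406, f(10)=-1203592, f(11)=-4242741, f(12)=-14956033, f(13)=-52721616, f(14)=-185849104; answer -185849104
Part 2: R1 = -185849104; m = 19; remainder = value at the root: 3*(19)^4 + 8*(19)^3 - 9*(19)^2 - 4*(19)^1 + 4 = (390963) + (54872) + (-3249) + (-76) + (4) = 442514; answer 442514

442514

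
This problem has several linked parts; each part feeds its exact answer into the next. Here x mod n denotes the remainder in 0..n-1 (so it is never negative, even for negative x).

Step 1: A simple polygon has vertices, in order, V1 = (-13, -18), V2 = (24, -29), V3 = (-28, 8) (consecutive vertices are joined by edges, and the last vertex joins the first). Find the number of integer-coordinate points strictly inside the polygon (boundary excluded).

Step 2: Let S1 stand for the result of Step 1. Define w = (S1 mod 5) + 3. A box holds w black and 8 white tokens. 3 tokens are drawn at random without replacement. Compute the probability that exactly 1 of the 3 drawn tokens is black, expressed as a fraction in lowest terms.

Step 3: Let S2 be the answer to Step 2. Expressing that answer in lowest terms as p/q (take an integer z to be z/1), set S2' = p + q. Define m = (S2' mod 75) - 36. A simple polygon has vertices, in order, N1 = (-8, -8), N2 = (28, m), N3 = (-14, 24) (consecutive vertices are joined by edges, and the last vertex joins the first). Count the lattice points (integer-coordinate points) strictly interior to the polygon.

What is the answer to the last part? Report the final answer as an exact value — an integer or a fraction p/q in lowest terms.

Step 1: cross terms: (-13*-29 - 24*-18)=809, (24*8 - -28*-29)=-620, (-28*-18 - -13*8)=608; twice the area = |797| = 797; area = 797/2; boundary points = 1 + 1 + 1 = 3; strictly interior points = area - boundary/2 + 1 = 398; answer 398
Step 2: S1 = 398; w = 6; total draws C(14,3) = 364; favorable C(6,1)*C(8,2) = 168; P = 6/13; answer 6/13
Step 3: S2 = 6/13; threaded value p + q = 19; m = -17; cross terms: (-8*-17 - 28*-8)=360, (28*24 - -14*-17)=434, (-14*-8 - -8*24)=304; twice the area = |1098| = 1098; area = 549; boundary points = 9 + 1 + 2 = 12; strictly interior points = area - boundary/2 + 1 = 544; answer 544

544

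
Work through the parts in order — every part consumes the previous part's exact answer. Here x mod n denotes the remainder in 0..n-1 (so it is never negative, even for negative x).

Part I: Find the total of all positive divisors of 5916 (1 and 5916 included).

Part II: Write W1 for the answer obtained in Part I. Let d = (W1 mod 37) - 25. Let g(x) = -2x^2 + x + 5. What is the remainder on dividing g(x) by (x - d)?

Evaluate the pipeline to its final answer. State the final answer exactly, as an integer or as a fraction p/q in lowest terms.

2

Part I: 5916 = 2^2 * 3 * 17 * 29; sigma = (1 + 2 + 4) * (1 + 3) * (1 + 17) * (1 + 29) = 7 * 4 * 18 * 30 = 15120; answer 15120
Part II: W1 = 15120; d = -1; remainder = value at the root: -2*(-1)^2 + 1*(-1)^1 + 5 = (-2) + (-1) + (5) = 2; answer 2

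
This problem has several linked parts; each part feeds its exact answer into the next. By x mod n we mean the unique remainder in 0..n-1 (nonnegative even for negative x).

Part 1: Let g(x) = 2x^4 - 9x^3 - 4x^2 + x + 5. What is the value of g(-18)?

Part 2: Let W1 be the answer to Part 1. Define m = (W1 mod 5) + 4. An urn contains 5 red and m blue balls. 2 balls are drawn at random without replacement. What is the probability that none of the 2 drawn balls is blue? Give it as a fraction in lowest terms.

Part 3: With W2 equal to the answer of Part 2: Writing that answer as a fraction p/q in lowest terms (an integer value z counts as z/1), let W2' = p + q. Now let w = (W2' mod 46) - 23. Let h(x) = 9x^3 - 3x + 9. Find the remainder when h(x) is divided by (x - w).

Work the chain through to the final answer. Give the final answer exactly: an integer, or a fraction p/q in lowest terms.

Part 1: 2*(-18)^4 - 9*(-18)^3 - 4*(-18)^2 + 1*(-18)^1 + 5 = (209952) + (52488) + (-1296) + (-18) + (5) = 261131; answer 261131
Part 2: W1 = 261131; m = 5; total draws C(10,2) = 45; favorable C(5,2) = 10; P = 2/9; answer 2/9
Part 3: W2 = 2/9; threaded value p + q = 11; w = -12; remainder = value at the root: 9*(-12)^3 - 3*(-12)^1 + 9 = (-15552) + (36) + (9) = -15507; answer -15507

-15507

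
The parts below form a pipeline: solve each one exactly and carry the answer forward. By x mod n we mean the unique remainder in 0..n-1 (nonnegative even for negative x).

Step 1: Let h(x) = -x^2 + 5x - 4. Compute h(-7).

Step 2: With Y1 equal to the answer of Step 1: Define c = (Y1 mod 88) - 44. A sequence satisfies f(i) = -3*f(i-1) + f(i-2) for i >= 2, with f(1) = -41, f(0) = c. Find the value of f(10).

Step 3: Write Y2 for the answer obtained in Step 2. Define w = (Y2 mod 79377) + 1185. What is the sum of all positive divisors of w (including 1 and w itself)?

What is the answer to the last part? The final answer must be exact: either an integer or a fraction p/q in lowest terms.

172800

Step 1: -1*(-7)^2 + 5*(-7)^1 - 4 = (-49) + (-35) + (-4) = -88; answer -88
Step 2: Y1 = -88; c = -44; f(2) = -3*(-41) + 1*(-44) = 79; iterating: f(2)=79, f(3)=-278, f(4)=913, f(5)=-3017, f(6)=9964, f(7)=-32909, f(8)=108691, f(9)=-358982, f(10)=1185637; answer 1185637
Step 3: Y2 = 1185637; w = 75544; 75544 = 2^3 * 7 * 19 * 71; sigma = (1 + 2 + 4 + 8) * (1 + 7) * (1 + 19) * (1 + 71) = 15 * 8 * 20 * 72 = 172800; answer 172800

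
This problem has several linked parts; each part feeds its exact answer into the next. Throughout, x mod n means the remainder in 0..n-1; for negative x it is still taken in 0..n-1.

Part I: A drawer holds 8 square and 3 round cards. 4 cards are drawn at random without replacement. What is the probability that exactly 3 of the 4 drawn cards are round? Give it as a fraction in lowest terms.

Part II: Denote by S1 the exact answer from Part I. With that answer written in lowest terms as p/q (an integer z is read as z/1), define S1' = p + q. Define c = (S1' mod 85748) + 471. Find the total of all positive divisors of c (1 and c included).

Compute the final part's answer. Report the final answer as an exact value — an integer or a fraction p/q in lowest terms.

1530

Part I: total draws C(11,4) = 330; favorable C(3,3)*C(8,1) = 8; P = 4/165; answer 4/165
Part II: S1 = 4/165; threaded value p + q = 169; c = 640; 640 = 2^7 * 5; sigma = (1 + 2 + 4 + 8 + 16 + 32 + 64 + 128) * (1 + 5) = 255 * 6 = 1530; answer 1530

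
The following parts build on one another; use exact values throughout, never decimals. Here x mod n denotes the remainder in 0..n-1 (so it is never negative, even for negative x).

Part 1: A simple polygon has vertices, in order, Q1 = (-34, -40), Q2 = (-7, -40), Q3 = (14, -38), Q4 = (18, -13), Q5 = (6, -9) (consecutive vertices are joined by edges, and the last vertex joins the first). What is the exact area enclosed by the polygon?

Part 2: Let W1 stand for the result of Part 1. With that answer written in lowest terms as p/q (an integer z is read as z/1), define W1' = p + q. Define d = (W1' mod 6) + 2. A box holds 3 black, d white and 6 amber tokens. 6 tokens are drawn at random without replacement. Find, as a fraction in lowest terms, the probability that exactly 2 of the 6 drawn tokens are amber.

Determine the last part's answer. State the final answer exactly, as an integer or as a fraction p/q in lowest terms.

Part 1: cross terms: (-34*-40 - -7*-40)=1080, (-7*-38 - 14*-40)=826, (14*-13 - 18*-38)=502, (18*-9 - 6*-13)=-84, (6*-40 - -34*-9)=-546; twice the area = |1778| = 1778; area = 889; answer 889
Part 2: W1 = 889; threaded value p + q = 890; d = 4; total draws C(13,6) = 1716; favorable C(6,2)*C(7,4) = 525; P = 175/572; answer 175/572

175/572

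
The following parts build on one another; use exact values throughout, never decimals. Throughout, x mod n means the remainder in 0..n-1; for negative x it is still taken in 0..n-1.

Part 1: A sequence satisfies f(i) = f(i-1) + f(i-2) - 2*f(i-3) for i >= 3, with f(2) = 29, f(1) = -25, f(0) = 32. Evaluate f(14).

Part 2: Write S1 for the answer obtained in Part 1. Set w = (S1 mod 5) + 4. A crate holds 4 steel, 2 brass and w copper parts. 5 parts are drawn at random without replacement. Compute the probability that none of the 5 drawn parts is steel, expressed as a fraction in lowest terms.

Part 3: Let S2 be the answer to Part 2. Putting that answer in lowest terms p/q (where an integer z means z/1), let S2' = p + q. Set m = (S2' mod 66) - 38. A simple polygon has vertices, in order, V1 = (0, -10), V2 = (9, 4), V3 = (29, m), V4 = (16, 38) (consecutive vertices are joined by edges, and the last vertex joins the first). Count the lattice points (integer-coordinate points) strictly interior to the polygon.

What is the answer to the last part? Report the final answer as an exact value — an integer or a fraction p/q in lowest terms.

432

Part 1: f(3) = 1*(29) + 1*(-25) - 2*(32) = -60; iterating: f(3)=-60, f(4)=19, f(5)=-99, f(6)=40, f(7)=-97, f(8)=141, f(9)=-36, f(10)=299, f(11)=-19, f(12)=352, f(13)=-265, f(14)=125; answer 125
Part 2: S1 = 125; w = 4; total draws C(10,5) = 252; favorable C(6,5) = 6; P = 1/42; answer 1/42
Part 3: S2 = 1/42; threaded value p + q = 43; m = 5; cross terms: (0*4 - 9*-10)=90, (9*5 - 29*4)=-71, (29*38 - 16*5)=1022, (16*-10 - 0*38)=-160; twice the area = |881| = 881; area = 881/2; boundary points = 1 + 1 + 1 + 16 = 19; strictly interior points = area - boundary/2 + 1 = 432; answer 432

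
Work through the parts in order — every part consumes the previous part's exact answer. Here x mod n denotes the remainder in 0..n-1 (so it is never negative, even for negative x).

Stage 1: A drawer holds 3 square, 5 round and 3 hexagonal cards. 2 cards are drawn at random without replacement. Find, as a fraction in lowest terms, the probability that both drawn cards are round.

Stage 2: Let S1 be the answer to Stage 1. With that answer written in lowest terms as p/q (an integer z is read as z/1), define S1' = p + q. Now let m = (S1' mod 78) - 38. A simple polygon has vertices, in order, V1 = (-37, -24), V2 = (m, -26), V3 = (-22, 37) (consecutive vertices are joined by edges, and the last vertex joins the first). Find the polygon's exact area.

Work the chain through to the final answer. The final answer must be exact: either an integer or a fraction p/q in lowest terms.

Stage 1: total draws C(11,2) = 55; favorable C(5,2) = 10; P = 2/11; answer 2/11
Stage 2: S1 = 2/11; threaded value p + q = 13; m = -25; cross terms: (-37*-26 - -25*-24)=362, (-25*37 - -22*-26)=-1497, (-22*-24 - -37*37)=1897; twice the area = |762| = 762; area = 381; answer 381

381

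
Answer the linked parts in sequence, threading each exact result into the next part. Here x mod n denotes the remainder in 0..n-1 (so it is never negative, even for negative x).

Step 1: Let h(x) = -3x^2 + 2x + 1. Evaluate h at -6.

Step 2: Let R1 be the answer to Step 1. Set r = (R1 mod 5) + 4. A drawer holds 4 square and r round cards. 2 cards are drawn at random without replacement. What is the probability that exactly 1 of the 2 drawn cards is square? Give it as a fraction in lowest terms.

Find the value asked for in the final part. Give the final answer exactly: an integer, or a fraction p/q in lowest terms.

5/9

Step 1: -3*(-6)^2 + 2*(-6)^1 + 1 = (-108) + (-12) + (1) = -119; answer -119
Step 2: R1 = -119; r = 5; total draws C(9,2) = 36; favorable C(4,1)*C(5,1) = 20; P = 5/9; answer 5/9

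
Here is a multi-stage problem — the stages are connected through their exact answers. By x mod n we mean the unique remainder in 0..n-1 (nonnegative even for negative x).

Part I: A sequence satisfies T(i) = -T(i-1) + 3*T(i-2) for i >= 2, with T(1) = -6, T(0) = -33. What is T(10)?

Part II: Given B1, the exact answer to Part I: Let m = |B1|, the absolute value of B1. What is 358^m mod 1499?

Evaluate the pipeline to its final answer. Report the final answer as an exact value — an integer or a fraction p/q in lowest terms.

Part I: T(2) = -1*(-6) + 3*(-33) = -93; iterating: T(2)=-93, T(3)=75, T(4)=-354, T(5)=579, T(6)=-1641, T(7)=3378, T(8)=-8301, T(9)=18435, T(10)=-43338; answer -43338
Part II: B1 = -43338; m = 43338; squarings mod 1499: 358^1=358, 358^2=749, 358^4=375, 358^8=1218, 358^16=1013, 358^32=853, 358^64=594, 358^128=571, 358^256=758, 358^512=447, 358^1024=442, 358^2048=494, 358^4096=1198, 358^8192=661, 358^16384=712, 358^32768=282; 358^43338 = 358^2 * 358^8 * 358^64 * 358^256 * 358^2048 * 358^8192 * 358^32768 = 1200 (mod 1499); answer 1200

1200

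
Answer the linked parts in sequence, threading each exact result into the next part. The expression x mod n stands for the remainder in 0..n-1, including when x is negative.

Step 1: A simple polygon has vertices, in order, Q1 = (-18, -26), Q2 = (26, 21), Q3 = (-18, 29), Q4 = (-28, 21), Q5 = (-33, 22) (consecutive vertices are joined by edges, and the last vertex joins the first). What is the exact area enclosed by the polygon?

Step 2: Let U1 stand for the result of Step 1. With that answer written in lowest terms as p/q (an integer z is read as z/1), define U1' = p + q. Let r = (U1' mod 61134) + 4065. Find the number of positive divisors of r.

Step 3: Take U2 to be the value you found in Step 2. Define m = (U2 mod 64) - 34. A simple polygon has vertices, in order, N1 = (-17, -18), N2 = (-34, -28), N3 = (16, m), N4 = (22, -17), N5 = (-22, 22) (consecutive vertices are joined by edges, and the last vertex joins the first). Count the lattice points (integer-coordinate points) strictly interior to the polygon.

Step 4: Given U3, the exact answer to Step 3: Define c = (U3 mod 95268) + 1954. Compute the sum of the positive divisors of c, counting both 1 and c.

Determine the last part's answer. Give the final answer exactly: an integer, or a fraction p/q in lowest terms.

6552

Step 1: cross terms: (-18*21 - 26*-26)=298, (26*29 - -18*21)=1132, (-18*21 - -28*29)=434, (-28*22 - -33*21)=77, (-33*-26 - -18*22)=1254; twice the area = |3195| = 3195; area = 3195/2; answer 3195/2
Step 2: U1 = 3195/2; threaded value p + q = 3197; r = 7262; 7262 = 2 * 3631; number of divisors = (1+1) * (1+1) = 4; answer 4
Step 3: U2 = 4; m = -30; cross terms: (-17*-28 - -34*-18)=-136, (-34*-30 - 16*-28)=1468, (16*-17 - 22*-30)=388, (22*22 - -22*-17)=110, (-22*-18 - -17*22)=770; twice the area = |2600| = 2600; area = 1300; boundary points = 1 + 2 + 1 + 1 + 5 = 10; strictly interior points = area - boundary/2 + 1 = 1296; answer 1296
Step 4: U3 = 1296; c = 3250; 3250 = 2 * 5^3 * 13; sigma = (1 + 2) * (1 + 5 + 25 + 125) * (1 + 13) = 3 * 156 * 14 = 6552; answer 6552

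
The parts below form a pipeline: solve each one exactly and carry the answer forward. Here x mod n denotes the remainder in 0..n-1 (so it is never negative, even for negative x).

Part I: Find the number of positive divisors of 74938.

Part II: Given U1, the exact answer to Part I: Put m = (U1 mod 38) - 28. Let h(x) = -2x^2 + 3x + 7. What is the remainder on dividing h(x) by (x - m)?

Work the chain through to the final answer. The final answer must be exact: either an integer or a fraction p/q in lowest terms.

Part I: 74938 = 2 * 89 * 421; number of divisors = (1+1) * (1+1) * (1+1) = 8; answer 8
Part II: U1 = 8; m = -20; remainder = value at the root: -2*(-20)^2 + 3*(-20)^1 + 7 = (-800) + (-60) + (7) = -853; answer -853

-853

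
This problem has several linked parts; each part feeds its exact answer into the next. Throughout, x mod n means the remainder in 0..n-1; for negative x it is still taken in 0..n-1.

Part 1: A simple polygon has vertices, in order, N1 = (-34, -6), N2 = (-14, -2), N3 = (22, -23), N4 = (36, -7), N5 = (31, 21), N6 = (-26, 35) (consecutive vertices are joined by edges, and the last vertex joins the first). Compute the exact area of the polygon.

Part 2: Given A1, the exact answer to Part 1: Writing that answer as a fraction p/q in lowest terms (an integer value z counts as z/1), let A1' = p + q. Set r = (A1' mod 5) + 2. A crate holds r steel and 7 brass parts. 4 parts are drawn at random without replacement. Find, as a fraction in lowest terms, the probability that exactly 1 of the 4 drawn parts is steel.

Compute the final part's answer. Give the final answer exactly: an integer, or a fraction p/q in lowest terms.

35/99

Part 1: cross terms: (-34*-2 - -14*-6)=-16, (-14*-23 - 22*-2)=366, (22*-7 - 36*-23)=674, (36*21 - 31*-7)=973, (31*35 - -26*21)=1631, (-26*-6 - -34*35)=1346; twice the area = |4974| = 4974; area = 2487; answer 2487
Part 2: A1 = 2487; threaded value p + q = 2488; r = 5; total draws C(12,4) = 495; favorable C(5,1)*C(7,3) = 175; P = 35/99; answer 35/99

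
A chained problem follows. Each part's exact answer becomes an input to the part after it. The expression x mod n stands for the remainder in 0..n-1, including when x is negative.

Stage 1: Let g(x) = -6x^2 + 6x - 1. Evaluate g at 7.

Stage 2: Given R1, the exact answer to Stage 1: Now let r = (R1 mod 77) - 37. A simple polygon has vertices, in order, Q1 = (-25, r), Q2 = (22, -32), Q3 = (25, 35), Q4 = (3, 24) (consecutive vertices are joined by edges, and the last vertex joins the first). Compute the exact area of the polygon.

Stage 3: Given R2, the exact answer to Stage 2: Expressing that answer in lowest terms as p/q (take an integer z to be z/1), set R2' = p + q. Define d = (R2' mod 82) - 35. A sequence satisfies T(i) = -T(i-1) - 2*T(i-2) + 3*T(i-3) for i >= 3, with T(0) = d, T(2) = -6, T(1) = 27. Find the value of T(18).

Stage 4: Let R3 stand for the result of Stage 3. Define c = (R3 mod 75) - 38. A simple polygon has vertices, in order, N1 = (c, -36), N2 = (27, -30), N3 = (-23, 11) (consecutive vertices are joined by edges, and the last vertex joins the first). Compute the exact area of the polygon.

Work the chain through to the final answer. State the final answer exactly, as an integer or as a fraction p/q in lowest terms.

1981/2

Stage 1: -6*(7)^2 + 6*(7)^1 - 1 = (-294) + (42) + (-1) = -253; answer -253
Stage 2: R1 = -253; r = 18; cross terms: (-25*-32 - 22*18)=404, (22*35 - 25*-32)=1570, (25*24 - 3*35)=495, (3*18 - -25*24)=654; twice the area = |3123| = 3123; area = 3123/2; answer 3123/2
Stage 3: R2 = 3123/2; threaded value p + q = 3125; d = -26; T(3) = -1*(-6) - 2*(27) + 3*(-26) = -126; iterating: T(3)=-126, T(4)=219, T(5)=15, T(6)=-831, T(7)=1458, T(8)=249, T(9)=-5658, T(10)=9534, T(11)=2529, T(12)=-38571, T(13)=62115, T(14)=22614, T(15)=-262557, T(16)=403674, T(17)=189282, T(18)=-1784301; answer -1784301
Stage 4: R3 = -1784301; c = -14; cross terms: (-14*-30 - 27*-36)=1392, (27*11 - -23*-30)=-393, (-23*-36 - -14*11)=982; twice the area = |1981| = 1981; area = 1981/2; answer 1981/2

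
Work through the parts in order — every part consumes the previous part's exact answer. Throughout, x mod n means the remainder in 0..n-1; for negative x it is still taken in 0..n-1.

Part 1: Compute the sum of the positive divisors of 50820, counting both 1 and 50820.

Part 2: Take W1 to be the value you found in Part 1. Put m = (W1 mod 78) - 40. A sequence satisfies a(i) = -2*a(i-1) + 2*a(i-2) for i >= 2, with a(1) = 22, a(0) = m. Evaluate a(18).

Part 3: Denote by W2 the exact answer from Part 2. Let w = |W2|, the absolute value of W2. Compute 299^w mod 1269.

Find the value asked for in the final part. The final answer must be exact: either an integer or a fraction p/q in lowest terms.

Part 1: 50820 = 2^2 * 3 * 5 * 7 * 11^2; sigma = (1 + 2 + 4) * (1 + 3) * (1 + 5) * (1 + 7) * (1 + 11 + 121) = 7 * 4 * 6 * 8 * 133 = 178752; answer 178752
Part 2: W1 = 178752; m = 14; a(2) = -2*(22) + 2*(14) = -16; iterating: a(2)=-16, a(3)=76, a(4)=-184, a(5)=520, a(6)=-1408, a(7)=3856, a(8)=-10528, a(9)=28768, a(10)=-78592, a(11)=214720, a(12)=-586624, a(13)=1602688, a(14)=-4378624, a(15)=11962624, a(16)=-32682496, a(17)=89290240, a(18)=-243945472; answer -243945472
Part 3: W2 = -243945472; w = 243945472; squarings mod 1269: 299^1=299, 299^2=571, 299^4=1177, 299^8=850, 299^16=439, 299^32=1102, 299^64=1240, 299^128=841, 299^256=448, 299^512=202, 299^1024=196, 299^2048=346, 299^4096=430, 299^8192=895, 299^16384=286, 299^32768=580, 299^65536=115, 299^131072=535, 299^262144=700, 299^524288=166, 299^1048576=907, 299^2097152=337, 299^4194304=628, 299^8388608=994, 299^16777216=754, 299^33554432=4, 299^67108864=16, 299^134217728=256; 299^243945472 = 299^4096 * 299^16384 * 299^131072 * 299^524288 * 299^8388608 * 299^33554432 * 299^67108864 * 299^134217728 = 502 (mod 1269); answer 502

502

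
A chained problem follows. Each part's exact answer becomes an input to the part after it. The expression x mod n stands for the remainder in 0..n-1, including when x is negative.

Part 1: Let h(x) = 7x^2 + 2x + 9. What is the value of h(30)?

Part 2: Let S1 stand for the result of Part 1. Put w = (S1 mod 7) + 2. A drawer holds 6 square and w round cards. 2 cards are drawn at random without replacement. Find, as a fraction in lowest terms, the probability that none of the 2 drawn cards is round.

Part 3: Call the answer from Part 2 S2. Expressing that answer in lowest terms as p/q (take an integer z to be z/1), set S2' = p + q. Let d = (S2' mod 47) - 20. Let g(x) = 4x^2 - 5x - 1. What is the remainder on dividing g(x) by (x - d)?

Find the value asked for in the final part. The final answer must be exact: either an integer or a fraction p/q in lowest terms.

Part 1: 7*(30)^2 + 2*(30)^1 + 9 = (6300) + (60) + (9) = 6369; answer 6369
Part 2: S1 = 6369; w = 8; total draws C(14,2) = 91; favorable C(6,2) = 15; P = 15/91; answer 15/91
Part 3: S2 = 15/91; threaded value p + q = 106; d = -8; remainder = value at the root: 4*(-8)^2 - 5*(-8)^1 - 1 = (256) + (40) + (-1) = 295; answer 295

295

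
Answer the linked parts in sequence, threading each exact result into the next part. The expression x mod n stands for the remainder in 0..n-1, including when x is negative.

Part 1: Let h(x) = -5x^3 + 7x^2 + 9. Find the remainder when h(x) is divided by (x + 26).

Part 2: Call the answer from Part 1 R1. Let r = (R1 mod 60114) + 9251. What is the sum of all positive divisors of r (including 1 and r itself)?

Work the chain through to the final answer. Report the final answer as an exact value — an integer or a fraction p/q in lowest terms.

Part 1: remainder = value at the root: -5*(-26)^3 + 7*(-26)^2 + 9 = (87880) + (4732) + (9) = 92621; answer 92621
Part 2: R1 = 92621; r = 41758; 41758 = 2 * 20879; sigma = (1 + 2) * (1 + 20879) = 3 * 20880 = 62640; answer 62640

62640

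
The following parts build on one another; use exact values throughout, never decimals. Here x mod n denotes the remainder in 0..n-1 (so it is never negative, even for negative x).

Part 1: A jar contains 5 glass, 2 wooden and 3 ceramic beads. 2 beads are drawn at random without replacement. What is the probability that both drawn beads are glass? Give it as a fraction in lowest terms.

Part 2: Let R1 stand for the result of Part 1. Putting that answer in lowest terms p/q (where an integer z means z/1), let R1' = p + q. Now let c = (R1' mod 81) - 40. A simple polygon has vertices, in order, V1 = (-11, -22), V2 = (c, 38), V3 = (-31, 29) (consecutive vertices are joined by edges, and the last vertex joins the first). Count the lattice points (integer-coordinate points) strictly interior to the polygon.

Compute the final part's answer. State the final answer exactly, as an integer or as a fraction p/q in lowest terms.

Part 1: total draws C(10,2) = 45; favorable C(5,2) = 10; P = 2/9; answer 2/9
Part 2: R1 = 2/9; threaded value p + q = 11; c = -29; cross terms: (-11*38 - -29*-22)=-1056, (-29*29 - -31*38)=337, (-31*-22 - -11*29)=1001; twice the area = |282| = 282; area = 141; boundary points = 6 + 1 + 1 = 8; strictly interior points = area - boundary/2 + 1 = 138; answer 138

138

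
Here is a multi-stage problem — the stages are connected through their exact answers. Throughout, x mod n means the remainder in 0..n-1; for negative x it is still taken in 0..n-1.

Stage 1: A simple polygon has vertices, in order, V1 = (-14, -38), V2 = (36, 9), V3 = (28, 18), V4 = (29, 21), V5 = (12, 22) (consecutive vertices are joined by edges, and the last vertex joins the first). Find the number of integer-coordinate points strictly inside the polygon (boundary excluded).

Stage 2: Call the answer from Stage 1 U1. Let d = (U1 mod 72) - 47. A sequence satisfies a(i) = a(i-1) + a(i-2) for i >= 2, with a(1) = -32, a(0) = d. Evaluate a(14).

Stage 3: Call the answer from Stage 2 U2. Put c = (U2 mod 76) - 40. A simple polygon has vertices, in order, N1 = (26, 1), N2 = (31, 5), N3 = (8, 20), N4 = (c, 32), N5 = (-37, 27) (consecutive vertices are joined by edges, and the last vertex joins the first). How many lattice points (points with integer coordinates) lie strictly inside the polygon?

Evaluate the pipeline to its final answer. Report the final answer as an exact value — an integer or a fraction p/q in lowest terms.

Stage 1: cross terms: (-14*9 - 36*-38)=1242, (36*18 - 28*9)=396, (28*21 - 29*18)=66, (29*22 - 12*21)=386, (12*-38 - -14*22)=-148; twice the area = |1942| = 1942; area = 971; boundary points = 1 + 1 + 1 + 1 + 2 = 6; strictly interior points = area - boundary/2 + 1 = 969; answer 969
Stage 2: U1 = 969; d = -14; a(2) = 1*(-32) + 1*(-14) = -46; iterating: a(2)=-46, a(3)=-78, a(4)=-124, a(5)=-202, a(6)=-326, a(7)=-528, a(8)=-854, a(9)=-1382, a(10)=-2236, a(11)=-3618, a(12)=-5854, a(13)=-9472, a(14)=-15326; answer -15326
Stage 3: U2 = -15326; c = -14; cross terms: (26*5 - 31*1)=99, (31*20 - 8*5)=580, (8*32 - -14*20)=536, (-14*27 - -37*32)=806, (-37*1 - 26*27)=-739; twice the area = |1282| = 1282; area = 641; boundary points = 1 + 1 + 2 + 1 + 1 = 6; strictly interior points = area - boundary/2 + 1 = 639; answer 639

639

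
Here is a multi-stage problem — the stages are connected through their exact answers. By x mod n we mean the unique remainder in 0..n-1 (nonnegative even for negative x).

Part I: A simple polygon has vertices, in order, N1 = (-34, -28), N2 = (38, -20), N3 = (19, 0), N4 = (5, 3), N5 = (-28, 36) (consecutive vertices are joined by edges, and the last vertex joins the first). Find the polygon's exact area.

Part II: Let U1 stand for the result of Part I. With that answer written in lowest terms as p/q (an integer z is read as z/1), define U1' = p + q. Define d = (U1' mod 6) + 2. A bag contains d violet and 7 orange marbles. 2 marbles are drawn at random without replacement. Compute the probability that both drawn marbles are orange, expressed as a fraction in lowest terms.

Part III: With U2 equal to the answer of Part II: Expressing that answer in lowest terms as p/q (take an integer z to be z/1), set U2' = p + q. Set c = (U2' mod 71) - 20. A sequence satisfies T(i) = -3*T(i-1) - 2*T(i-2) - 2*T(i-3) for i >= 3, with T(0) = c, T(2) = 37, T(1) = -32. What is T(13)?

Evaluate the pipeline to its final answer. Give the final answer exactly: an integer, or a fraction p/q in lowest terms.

Part I: cross terms: (-34*-20 - 38*-28)=1744, (38*0 - 19*-20)=380, (19*3 - 5*0)=57, (5*36 - -28*3)=264, (-28*-28 - -34*36)=2008; twice the area = |4453| = 4453; area = 4453/2; answer 4453/2
Part II: U1 = 4453/2; threaded value p + q = 4455; d = 5; total draws C(12,2) = 66; favorable C(7,2) = 21; P = 7/22; answer 7/22
Part III: U2 = 7/22; threaded value p + q = 29; c = 9; T(3) = -3*(37) - 2*(-32) - 2*(9) = -65; iterating: T(3)=-65, T(4)=185, T(5)=-499, T(6)=1257, T(7)=-3143, T(8)=7913, T(9)=-19967, T(10)=50361, T(11)=-126975, T(12)=320137, T(13)=-807183; answer -807183

-807183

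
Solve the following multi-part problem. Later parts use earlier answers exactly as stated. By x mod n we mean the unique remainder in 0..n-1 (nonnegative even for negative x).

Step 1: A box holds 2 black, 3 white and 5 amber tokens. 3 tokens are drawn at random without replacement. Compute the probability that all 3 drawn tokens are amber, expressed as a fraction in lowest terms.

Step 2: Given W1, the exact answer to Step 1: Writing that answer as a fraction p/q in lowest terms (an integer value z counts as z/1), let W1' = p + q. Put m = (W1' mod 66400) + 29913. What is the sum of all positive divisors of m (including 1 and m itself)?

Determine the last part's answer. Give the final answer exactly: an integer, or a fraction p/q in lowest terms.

48384

Step 1: total draws C(10,3) = 120; favorable C(5,3) = 10; P = 1/12; answer 1/12
Step 2: W1 = 1/12; threaded value p + q = 13; m = 29926; 29926 = 2 * 13 * 1151; sigma = (1 + 2) * (1 + 13) * (1 + 1151) = 3 * 14 * 1152 = 48384; answer 48384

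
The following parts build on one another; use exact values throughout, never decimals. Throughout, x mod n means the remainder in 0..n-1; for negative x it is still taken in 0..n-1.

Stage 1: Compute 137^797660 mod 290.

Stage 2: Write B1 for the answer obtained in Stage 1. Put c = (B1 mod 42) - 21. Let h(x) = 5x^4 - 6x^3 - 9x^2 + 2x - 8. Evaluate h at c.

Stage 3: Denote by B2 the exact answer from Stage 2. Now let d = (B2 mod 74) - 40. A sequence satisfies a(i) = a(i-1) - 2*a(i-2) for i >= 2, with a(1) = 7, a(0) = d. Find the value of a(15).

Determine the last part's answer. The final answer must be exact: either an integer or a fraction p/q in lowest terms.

-2079

Stage 1: squarings mod 290: 137^1=137, 137^2=209, 137^4=181, 137^8=281, 137^16=81, 137^32=181, 137^64=281, 137^128=81, 137^256=181, 137^512=281, 137^1024=81, 137^2048=181, 137^4096=281, 137^8192=81, 137^16384=181, 137^32768=281, 137^65536=81, 137^131072=181, 137^262144=281, 137^524288=81; 137^797660 = 137^4 * 137^8 * 137^16 * 137^64 * 137^128 * 137^256 * 137^512 * 137^2048 * 137^8192 * 137^262144 * 137^524288 = 141 (mod 290); answer 141
Stage 2: B1 = 141; c = -6; 5*(-6)^4 - 6*(-6)^3 - 9*(-6)^2 + 2*(-6)^1 - 8 = (6480) + (1296) + (-324) + (-12) + (-8) = 7432; answer 7432
Stage 3: B2 = 7432; d = -8; a(2) = 1*(7) - 2*(-8) = 23; iterating: a(2)=23, a(3)=9, a(4)=-37, a(5)=-55, a(6)=19, a(7)=129, a(8)=91, a(9)=-167, a(10)=-349, a(11)=-15, a(12)=683, a(13)=713, a(14)=-653, a(15)=-2079; answer -2079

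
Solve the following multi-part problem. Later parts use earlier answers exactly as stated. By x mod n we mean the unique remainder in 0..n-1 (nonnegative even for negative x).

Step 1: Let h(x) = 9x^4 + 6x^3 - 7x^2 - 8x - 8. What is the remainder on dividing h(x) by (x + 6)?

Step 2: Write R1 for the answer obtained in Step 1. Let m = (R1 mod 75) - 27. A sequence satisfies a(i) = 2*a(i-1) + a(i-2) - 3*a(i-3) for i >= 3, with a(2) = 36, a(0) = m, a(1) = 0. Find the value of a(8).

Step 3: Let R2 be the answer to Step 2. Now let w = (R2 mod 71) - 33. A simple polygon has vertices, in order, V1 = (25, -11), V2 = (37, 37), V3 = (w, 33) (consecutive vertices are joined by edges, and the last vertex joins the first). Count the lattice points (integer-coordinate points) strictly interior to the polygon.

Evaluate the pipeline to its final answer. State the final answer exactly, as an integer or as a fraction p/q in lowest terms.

Step 1: remainder = value at the root: 9*(-6)^4 + 6*(-6)^3 - 7*(-6)^2 - 8*(-6)^1 - 8 = (11664) + (-1296) + (-252) + (48) + (-8) = 10156; answer 10156
Step 2: R1 = 10156; m = 4; a(3) = 2*(36) + 1*(0) - 3*(4) = 60; iterating: a(3)=60, a(4)=156, a(5)=264, a(6)=504, a(7)=804, a(8)=1320; answer 1320
Step 3: R2 = 1320; w = 9; cross terms: (25*37 - 37*-11)=1332, (37*33 - 9*37)=888, (9*-11 - 25*33)=-924; twice the area = |1296| = 1296; area = 648; boundary points = 12 + 4 + 4 = 20; strictly interior points = area - boundary/2 + 1 = 639; answer 639

639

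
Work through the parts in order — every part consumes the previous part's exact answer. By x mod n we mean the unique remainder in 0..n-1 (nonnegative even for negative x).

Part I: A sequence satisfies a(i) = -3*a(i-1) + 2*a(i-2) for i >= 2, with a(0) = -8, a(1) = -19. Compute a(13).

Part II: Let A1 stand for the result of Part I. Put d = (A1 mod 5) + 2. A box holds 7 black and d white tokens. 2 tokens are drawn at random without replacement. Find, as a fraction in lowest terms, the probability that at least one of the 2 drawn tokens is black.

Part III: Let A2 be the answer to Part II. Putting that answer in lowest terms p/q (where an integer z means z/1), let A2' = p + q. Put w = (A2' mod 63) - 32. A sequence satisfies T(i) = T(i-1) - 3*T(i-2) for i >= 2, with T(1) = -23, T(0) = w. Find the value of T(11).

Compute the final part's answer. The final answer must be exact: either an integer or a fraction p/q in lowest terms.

Part I: a(2) = -3*(-19) + 2*(-8) = 41; iterating: a(2)=41, a(3)=-161, a(4)=565, a(5)=-2017, a(6)=7181, a(7)=-25577, a(8)=91093, a(9)=-324433, a(10)=1155485, a(11)=-4115321, a(12)=14656933, a(13)=-52201441; answer -52201441
Part II: A1 = -52201441; d = 6; total draws C(13,2) = 78; complement C(6,2) = 15; favorable 78 - 15 = 63; P = 21/26; answer 21/26
Part III: A2 = 21/26; threaded value p + q = 47; w = 15; T(2) = 1*(-23) - 3*(15) = -68; iterating: T(2)=-68, T(3)=1, T(4)=205, T(5)=202, T(6)=-413, T(7)=-1019, T(8)=220, T(9)=3277, T(10)=2617, T(11)=-7214; answer -7214

-7214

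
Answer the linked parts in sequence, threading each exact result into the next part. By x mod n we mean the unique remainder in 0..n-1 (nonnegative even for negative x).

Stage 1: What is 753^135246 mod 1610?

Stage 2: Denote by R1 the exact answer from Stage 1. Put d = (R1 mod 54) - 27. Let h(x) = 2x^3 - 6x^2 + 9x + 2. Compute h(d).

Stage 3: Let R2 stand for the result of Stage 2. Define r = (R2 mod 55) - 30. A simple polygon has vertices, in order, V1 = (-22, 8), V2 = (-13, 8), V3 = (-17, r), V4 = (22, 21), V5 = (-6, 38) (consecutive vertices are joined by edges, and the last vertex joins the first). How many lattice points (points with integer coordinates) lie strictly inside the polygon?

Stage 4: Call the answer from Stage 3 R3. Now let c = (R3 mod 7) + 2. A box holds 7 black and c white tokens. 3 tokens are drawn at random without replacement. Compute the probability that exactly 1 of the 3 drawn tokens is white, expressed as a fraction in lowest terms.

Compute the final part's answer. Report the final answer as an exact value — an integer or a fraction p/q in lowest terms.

Stage 1: squarings mod 1610: 753^1=753, 753^2=289, 753^4=1411, 753^8=961, 753^16=991, 753^32=1591, 753^64=361, 753^128=1521, 753^256=1481, 753^512=541, 753^1024=1271, 753^2048=611, 753^4096=1411, 753^8192=961, 753^16384=991, 753^32768=1591, 753^65536=361, 753^131072=1521; 753^135246 = 753^2 * 753^4 * 753^8 * 753^64 * 753^4096 * 753^131072 = 29 (mod 1610); answer 29
Stage 2: R1 = 29; d = 2; 2*(2)^3 - 6*(2)^2 + 9*(2)^1 + 2 = (16) + (-24) + (18) + (2) = 12; answer 12
Stage 3: R2 = 12; r = -18; cross terms: (-22*8 - -13*8)=-72, (-13*-18 - -17*8)=370, (-17*21 - 22*-18)=39, (22*38 - -6*21)=962, (-6*8 - -22*38)=788; twice the area = |2087| = 2087; area = 2087/2; boundary points = 9 + 2 + 39 + 1 + 2 = 53; strictly interior points = area - boundary/2 + 1 = 1018; answer 1018
Stage 4: R3 = 1018; c = 5; total draws C(12,3) = 220; favorable C(5,1)*C(7,2) = 105; P = 21/44; answer 21/44

21/44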